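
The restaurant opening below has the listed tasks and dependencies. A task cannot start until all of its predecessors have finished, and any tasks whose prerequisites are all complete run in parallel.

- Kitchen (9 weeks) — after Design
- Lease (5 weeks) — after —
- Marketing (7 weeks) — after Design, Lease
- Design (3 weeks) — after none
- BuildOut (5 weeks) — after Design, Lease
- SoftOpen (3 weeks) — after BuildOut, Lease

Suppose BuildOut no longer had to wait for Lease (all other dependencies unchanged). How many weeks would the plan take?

12

Original critical path: Lease→BuildOut→SoftOpen = 5+5+3 = 13 ⇒ 13 weeks.
Without Lease→BuildOut, BuildOut's earliest start moves from 5 to 3.
After: Lease→Marketing = 5+7 = 12 → 12 weeks.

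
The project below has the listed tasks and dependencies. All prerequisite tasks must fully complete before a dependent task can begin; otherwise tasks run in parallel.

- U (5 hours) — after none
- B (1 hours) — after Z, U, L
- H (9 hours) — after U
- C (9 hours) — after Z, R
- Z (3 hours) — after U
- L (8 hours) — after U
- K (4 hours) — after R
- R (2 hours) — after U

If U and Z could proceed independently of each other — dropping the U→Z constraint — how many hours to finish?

Before: longest chain U→Z→C = 5+3+9 = 17, finish 17.
Without U→Z, Z's earliest start moves from 5 to 0.
The longest chain is now U→R→C = 5+2+9 = 16, so the job takes 16 hours.

16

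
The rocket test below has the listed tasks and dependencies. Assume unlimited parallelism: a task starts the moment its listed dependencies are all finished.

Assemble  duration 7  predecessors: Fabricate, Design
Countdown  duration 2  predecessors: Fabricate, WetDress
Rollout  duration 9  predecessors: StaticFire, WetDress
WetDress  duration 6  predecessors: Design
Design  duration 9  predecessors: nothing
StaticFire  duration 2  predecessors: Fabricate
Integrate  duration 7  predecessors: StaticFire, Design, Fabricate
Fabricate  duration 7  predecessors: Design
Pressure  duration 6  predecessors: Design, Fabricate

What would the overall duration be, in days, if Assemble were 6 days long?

Baseline: Design→Fabricate→StaticFire→Rollout = 9+7+2+9 = 27 → 27 days.
Assemble is off the critical path — its longest chain is 23 days, giving 4 of slack.
No other chain overtakes it, so the finish is 27 days.

27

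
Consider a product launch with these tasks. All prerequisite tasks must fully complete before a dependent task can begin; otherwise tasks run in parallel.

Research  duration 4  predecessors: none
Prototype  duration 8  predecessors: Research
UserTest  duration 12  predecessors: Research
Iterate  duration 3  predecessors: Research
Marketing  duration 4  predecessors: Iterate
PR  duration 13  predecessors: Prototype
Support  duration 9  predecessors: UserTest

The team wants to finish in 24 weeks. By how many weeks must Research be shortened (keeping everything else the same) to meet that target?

Current finish: 25 weeks; target: 24.
Research is on every critical path, so each week cut from Research cuts the finish by one (this holds down to a finish of 22).
Need 25 − 24 = 1 week off Research → Research becomes 3 weeks, finish becomes 24.

1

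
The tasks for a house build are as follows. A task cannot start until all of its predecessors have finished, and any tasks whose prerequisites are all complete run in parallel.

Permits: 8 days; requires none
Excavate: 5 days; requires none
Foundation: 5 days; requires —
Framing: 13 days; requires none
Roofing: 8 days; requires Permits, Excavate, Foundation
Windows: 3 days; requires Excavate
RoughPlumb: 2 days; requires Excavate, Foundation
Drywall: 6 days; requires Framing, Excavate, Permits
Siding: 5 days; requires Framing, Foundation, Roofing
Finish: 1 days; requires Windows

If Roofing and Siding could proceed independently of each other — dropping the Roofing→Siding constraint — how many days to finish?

With the dependency in place, Permits→Roofing→Siding = 8+8+5 = 21 sets the finish at 21 days.
Without Roofing→Siding, Siding's earliest start moves from 16 to 13.
After: Framing→Drywall = 13+6 = 19 → 19 days.

19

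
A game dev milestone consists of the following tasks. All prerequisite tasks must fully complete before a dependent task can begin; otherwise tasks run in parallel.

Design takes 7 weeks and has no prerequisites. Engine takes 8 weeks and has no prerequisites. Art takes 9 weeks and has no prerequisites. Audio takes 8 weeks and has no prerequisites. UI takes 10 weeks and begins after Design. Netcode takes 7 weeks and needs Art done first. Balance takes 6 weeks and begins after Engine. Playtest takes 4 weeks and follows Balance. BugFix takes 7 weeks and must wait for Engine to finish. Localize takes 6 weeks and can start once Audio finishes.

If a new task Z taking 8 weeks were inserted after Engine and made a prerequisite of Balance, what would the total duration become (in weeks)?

Originally the project takes 18 weeks.
With Z inserted, Balance now waits for max(Engine, Z).
New critical path: Engine→Z→Balance→Playtest = 8+8+6+4 = 26 ⇒ 26 weeks.

26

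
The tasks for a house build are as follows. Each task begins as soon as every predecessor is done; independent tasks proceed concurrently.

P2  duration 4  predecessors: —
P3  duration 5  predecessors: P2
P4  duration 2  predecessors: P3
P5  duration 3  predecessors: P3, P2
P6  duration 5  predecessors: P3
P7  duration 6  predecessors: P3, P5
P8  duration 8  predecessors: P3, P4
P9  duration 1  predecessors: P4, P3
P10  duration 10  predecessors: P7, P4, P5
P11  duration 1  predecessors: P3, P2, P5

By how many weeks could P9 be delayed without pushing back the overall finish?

P2→P3→P5→P7→P10 = 4+5+3+6+10 = 28 sets the makespan at 28 weeks.
P9 finishes as early as 12 and must finish by 28.
So P9 can slip 28 − 12 = 16 weeks.

16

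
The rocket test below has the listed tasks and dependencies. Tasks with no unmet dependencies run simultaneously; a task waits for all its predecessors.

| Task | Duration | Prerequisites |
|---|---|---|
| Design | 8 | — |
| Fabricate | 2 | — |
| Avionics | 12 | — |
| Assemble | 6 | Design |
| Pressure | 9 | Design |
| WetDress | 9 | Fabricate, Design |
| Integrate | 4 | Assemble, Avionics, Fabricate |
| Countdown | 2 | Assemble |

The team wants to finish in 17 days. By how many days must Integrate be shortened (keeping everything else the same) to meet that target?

1

Current finish: 18 days; target: 17.
Integrate is on every critical path, so each day cut from Integrate cuts the finish by one (this holds down to a finish of 17).
Need 18 − 17 = 1 day off Integrate → Integrate becomes 3 days, finish becomes 17.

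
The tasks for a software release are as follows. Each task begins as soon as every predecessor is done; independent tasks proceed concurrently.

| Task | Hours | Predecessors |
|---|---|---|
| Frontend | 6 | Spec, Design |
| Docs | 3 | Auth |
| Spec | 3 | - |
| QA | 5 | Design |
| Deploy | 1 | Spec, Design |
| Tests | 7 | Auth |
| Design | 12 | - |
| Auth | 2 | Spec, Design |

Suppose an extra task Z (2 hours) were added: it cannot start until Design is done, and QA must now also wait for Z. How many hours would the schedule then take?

21

Originally the schedule takes 21 hours.
With Z inserted, QA now waits for max(Design, Z).
New critical path: Design→Auth→Tests = 12+2+7 = 21 ⇒ 21 hours.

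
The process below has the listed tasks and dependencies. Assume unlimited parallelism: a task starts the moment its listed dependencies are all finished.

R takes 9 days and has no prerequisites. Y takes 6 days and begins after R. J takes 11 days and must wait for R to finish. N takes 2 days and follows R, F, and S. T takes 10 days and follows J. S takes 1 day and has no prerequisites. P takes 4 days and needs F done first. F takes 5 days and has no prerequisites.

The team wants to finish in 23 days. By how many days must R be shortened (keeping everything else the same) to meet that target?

Current finish: 30 days; target: 23.
R is on every critical path, so each day cut from R cuts the finish by one (this holds down to a finish of 22).
Need 30 − 23 = 7 days off R → R becomes 2 days, finish becomes 23.

7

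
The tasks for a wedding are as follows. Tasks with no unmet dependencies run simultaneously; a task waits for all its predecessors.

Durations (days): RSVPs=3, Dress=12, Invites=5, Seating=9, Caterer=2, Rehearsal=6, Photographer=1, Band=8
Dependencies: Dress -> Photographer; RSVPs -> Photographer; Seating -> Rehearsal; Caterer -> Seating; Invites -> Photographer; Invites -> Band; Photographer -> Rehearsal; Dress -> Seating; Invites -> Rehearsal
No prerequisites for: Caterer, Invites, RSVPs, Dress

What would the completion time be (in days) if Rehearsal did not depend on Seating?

21

Original critical path: Dress→Seating→Rehearsal = 12+9+6 = 27 ⇒ 27 days.
Without Seating→Rehearsal, Rehearsal's earliest start moves from 21 to 13.
After: Dress→Seating = 12+9 = 21 → 21 days.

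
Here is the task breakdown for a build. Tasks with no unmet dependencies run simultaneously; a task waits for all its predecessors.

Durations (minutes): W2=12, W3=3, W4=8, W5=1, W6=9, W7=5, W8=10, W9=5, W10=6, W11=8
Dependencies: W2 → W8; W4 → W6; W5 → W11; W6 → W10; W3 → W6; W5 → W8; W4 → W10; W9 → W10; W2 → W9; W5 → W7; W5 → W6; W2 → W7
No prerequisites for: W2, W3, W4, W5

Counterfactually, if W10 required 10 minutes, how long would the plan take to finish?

Critical path before the change: W2→W9→W10 = 12+5+6 = 23 giving 23 minutes.
W10 lies on that path, so at 10 minutes the path becomes 27 minutes.
That remains the longest chain; total 27 minutes.

27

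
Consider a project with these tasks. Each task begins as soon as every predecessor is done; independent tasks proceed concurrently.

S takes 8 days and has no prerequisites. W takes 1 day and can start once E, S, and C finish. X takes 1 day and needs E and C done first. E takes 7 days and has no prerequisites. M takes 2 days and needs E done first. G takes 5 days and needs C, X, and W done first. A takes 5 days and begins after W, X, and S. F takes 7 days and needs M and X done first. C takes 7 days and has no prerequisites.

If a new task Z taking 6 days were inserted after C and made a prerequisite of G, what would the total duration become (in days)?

18

Originally the schedule takes 16 days.
With Z inserted, G now waits for max(C, X, W, Z).
New critical path: C→Z→G = 7+6+5 = 18 ⇒ 18 days.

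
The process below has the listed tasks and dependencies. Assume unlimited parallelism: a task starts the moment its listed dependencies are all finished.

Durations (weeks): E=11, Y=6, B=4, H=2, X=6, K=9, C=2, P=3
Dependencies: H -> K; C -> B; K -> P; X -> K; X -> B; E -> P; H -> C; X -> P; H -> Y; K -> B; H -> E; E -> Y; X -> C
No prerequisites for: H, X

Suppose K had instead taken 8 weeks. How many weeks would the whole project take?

19

Baseline: X→K→B = 6+9+4 = 19 → 19 weeks.
Since K is critical, the -1 change carries straight to that chain (now 18 weeks).
The binding chain switches to H→E→Y = 2+11+6 = 19; finish 19 weeks.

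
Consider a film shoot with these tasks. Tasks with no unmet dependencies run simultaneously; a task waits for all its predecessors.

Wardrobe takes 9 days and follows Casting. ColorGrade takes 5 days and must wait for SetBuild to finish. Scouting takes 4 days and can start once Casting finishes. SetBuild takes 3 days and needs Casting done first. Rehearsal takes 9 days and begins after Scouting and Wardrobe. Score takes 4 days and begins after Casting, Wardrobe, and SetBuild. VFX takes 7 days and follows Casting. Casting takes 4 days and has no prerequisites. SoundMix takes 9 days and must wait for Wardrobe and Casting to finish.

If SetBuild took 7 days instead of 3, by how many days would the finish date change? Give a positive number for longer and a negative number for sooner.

0

The binding path is Casting→Wardrobe→Rehearsal = 4+9+9 = 22; finish at 22 days.
SetBuild has 10 days of float (longest path through it is 12).
No other chain overtakes it, so the finish is 22 days.
Change in finish: 22 − 22 = +0 days.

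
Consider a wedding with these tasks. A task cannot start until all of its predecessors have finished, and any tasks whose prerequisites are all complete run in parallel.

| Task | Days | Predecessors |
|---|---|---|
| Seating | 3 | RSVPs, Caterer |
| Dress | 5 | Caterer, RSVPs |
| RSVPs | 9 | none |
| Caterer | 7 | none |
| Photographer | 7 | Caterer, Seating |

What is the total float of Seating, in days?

RSVPs→Seating→Photographer = 9+3+7 = 19 sets the makespan at 19 days.
Longest path through Seating: 19 days (earliest finish 12, latest finish 12).
Slack of Seating = 9 − 9 = 0 days.

0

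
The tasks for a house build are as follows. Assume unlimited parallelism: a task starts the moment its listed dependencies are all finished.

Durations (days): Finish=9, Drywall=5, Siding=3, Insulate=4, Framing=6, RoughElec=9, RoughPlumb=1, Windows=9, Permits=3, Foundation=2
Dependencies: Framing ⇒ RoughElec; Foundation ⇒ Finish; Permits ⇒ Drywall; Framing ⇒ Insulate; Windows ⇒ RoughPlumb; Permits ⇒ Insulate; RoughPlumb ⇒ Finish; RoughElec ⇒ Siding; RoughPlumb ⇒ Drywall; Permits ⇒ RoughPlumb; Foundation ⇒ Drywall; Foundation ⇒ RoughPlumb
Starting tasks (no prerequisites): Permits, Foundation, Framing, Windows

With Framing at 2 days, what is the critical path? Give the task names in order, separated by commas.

The binding path is Windows→RoughPlumb→Finish = 9+1+9 = 19; finish at 19 days.
The longest path through Framing is only 18 days, so Framing has float 1.
No other chain overtakes it, so the finish is 19 days.

Windows, RoughPlumb, Finish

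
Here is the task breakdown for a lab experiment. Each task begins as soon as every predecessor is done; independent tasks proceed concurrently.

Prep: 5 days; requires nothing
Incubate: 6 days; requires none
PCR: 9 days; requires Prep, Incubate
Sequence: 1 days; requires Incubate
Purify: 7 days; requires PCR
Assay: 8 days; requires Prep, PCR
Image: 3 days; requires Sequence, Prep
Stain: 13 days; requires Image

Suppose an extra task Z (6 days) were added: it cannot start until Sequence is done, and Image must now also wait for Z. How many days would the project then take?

29

Originally the project takes 23 days.
With Z inserted, Image now waits for max(Sequence, Prep, Z).
New critical path: Incubate→Sequence→Z→Image→Stain = 6+1+6+3+13 = 29 ⇒ 29 days.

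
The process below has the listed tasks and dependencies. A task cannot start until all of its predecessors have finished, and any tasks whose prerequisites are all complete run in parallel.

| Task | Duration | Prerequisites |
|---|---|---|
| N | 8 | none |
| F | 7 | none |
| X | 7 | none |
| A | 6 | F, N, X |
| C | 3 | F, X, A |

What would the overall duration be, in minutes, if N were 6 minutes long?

16

The binding path is N→A→C = 8+6+3 = 17; finish at 17 minutes.
N is on the critical path; changing it to 6 makes that path 15 minutes.
Now F→A→C = 7+6+3 = 16 is longest, so the finish becomes 16 minutes.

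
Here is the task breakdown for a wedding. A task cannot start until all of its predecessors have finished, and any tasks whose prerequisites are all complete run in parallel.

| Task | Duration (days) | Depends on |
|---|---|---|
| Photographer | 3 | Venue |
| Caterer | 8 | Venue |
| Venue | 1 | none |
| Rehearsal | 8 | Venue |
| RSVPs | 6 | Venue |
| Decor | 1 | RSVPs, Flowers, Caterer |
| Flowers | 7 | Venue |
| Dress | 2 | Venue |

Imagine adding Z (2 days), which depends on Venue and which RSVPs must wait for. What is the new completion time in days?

10

Originally the project takes 10 days.
With Z inserted, RSVPs now waits for max(Venue, Z).
New critical path: Venue→Z→RSVPs→Decor = 1+2+6+1 = 10 ⇒ 10 days.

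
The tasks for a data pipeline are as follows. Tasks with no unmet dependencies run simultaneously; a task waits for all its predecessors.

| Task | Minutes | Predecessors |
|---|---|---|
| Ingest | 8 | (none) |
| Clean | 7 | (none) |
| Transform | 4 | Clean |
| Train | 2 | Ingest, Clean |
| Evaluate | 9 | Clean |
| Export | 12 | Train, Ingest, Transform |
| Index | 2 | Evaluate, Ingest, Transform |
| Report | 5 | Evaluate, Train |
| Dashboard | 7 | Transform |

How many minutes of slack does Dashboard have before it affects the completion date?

5

Critical path: Clean→Transform→Export = 7+4+12 = 23, so the finish is 23 minutes.
The longest chain containing Dashboard totals 18 minutes.
Float = 23 − 18 = 5.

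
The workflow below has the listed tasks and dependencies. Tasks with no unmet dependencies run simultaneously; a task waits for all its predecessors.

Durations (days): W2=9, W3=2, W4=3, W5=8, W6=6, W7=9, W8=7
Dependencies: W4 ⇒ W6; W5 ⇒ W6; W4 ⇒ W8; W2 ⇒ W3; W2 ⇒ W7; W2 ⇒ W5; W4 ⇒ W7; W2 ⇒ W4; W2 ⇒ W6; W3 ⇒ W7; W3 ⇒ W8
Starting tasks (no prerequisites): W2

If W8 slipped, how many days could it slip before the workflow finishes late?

4

W2→W5→W6 = 9+8+6 = 23 sets the makespan at 23 days.
The longest chain containing W8 totals 19 days.
So W8 can slip 23 − 19 = 4 days.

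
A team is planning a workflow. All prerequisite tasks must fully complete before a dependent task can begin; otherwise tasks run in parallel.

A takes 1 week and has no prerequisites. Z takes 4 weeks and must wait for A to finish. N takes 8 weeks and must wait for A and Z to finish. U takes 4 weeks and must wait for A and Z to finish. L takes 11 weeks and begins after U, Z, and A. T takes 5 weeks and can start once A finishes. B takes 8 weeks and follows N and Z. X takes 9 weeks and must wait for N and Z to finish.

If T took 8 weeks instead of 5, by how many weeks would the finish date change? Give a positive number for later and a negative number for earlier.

0

Actual critical path: A→Z→N→X = 1+4+8+9 = 22 ⇒ 22 weeks.
The longest path through T is only 6 weeks, so T has float 16.
That remains the longest chain; total 22 weeks.
Change in finish: 22 − 22 = +0 weeks.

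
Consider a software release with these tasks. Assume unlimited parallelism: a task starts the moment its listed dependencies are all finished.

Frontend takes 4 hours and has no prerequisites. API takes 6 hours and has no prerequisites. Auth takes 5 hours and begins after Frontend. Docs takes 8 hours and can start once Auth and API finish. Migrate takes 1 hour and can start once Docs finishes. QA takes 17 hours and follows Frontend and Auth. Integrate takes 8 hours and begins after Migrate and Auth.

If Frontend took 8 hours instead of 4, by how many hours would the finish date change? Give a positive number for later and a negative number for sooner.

4

Critical path before the change: Frontend→Auth→Docs→Migrate→Integrate = 4+5+8+1+8 = 26 giving 26 hours.
Frontend lies on that path, so at 8 hours the path becomes 30 hours.
No other chain overtakes it, so the finish is 30 hours.
Change in finish: 30 − 26 = +4 hours.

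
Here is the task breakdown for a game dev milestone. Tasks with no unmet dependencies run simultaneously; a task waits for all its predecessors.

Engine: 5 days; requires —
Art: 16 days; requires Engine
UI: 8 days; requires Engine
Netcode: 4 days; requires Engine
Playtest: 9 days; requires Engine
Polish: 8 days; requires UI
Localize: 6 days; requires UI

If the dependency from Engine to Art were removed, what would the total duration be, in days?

Before: longest chain Engine→Art = 5+16 = 21, finish 21.
Without Engine→Art, Art's earliest start moves from 5 to 0.
After: Engine→UI→Polish = 5+8+8 = 21 → 21 days.

21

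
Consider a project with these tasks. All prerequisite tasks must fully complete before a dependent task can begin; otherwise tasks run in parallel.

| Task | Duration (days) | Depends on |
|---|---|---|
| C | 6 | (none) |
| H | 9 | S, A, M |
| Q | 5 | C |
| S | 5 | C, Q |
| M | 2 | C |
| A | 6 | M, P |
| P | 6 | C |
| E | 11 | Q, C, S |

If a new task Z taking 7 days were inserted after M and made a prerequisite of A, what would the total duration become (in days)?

Originally the project takes 27 days.
With Z inserted, A now waits for max(M, P, Z).
New critical path: C→M→Z→A→H = 6+2+7+6+9 = 30 ⇒ 30 days.

30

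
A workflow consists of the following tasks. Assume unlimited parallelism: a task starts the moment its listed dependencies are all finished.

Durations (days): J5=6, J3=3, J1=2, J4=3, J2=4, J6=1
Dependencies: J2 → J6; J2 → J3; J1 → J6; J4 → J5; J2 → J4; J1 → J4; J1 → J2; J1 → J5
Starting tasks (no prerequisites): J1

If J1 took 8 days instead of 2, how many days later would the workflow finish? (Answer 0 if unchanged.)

As given, the longest chain is J1→J2→J4→J5 = 2+4+3+6 = 15, so the finish is 15 days.
J1 is on the critical path; changing it to 8 makes that path 21 days.
That remains the longest chain; total 21 days.
Change in finish: 21 − 15 = +6 days.

6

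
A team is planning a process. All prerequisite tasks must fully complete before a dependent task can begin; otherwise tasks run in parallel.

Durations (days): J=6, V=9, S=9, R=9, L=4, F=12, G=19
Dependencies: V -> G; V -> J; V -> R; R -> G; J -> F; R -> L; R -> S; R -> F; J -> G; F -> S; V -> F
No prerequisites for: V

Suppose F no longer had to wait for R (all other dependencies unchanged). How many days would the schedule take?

37

With the dependency in place, V→R→F→S = 9+9+12+9 = 39 sets the finish at 39 days.
Without R→F, F's earliest start moves from 18 to 15.
After: V→R→G = 9+9+19 = 37 → 37 days.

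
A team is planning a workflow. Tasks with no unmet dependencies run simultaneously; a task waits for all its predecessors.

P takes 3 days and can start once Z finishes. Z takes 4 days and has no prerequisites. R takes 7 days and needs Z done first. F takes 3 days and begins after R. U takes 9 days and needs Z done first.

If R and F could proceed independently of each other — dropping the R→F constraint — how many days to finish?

13

Original critical path: Z→R→F = 4+7+3 = 14 ⇒ 14 days.
Without R→F, F's earliest start moves from 11 to 0.
After: Z→U = 4+9 = 13 → 13 days.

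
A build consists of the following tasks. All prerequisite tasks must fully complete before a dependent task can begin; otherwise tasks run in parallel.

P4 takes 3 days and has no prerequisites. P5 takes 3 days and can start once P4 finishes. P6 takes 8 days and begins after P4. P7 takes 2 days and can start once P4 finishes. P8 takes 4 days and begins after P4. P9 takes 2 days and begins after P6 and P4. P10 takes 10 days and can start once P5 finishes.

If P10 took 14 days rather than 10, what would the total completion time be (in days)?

Baseline: P4→P5→P10 = 3+3+10 = 16 → 16 days.
Since P10 is critical, the +4 change carries straight to that chain (now 20 days).
The critical path is still P4→P5→P10; finish is now 20 days.

20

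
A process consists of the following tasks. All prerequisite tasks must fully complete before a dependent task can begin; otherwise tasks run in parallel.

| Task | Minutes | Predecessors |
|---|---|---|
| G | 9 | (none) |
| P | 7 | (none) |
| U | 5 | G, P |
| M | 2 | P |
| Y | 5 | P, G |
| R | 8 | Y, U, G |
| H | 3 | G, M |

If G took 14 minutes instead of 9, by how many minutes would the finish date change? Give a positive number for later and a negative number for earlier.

The binding path is G→U→R = 9+5+8 = 22; finish at 22 minutes.
Since G is critical, the +5 change carries straight to that chain (now 27 minutes).
That remains the longest chain; total 27 minutes.
Change in finish: 27 − 22 = +5 minutes.

5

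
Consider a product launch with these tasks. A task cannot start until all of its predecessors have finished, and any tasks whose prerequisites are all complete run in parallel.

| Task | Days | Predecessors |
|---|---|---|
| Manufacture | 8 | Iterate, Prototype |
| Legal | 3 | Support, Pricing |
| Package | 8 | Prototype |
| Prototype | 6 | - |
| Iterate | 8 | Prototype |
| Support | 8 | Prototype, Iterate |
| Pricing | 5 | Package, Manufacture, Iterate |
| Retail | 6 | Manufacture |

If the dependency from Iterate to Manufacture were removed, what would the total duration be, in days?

25

Before: longest chain Prototype→Iterate→Manufacture→Pricing→Legal = 6+8+8+5+3 = 30, finish 30.
Without Iterate→Manufacture, Manufacture's earliest start moves from 14 to 6.
The longest chain is now Prototype→Iterate→Support→Legal = 6+8+8+3 = 25, so the project takes 25 days.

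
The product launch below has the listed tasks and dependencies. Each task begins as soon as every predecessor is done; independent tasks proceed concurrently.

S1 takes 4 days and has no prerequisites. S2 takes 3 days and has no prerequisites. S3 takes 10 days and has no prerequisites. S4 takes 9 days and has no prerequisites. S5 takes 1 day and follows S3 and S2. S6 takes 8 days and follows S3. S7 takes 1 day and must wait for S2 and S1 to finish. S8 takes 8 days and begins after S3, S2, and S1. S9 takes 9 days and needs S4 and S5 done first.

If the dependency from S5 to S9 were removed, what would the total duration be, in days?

Before: longest chain S3→S5→S9 = 10+1+9 = 20, finish 20.
Without S5→S9, S9's earliest start moves from 11 to 9.
New critical path: S3→S6 = 10+8 = 18 ⇒ 18 days.

18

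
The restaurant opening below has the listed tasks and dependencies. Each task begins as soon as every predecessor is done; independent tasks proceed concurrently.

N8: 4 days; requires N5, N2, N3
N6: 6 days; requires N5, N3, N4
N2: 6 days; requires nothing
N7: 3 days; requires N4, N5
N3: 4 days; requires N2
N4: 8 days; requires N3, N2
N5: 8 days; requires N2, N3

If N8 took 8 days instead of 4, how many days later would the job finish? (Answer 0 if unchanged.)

2

As given, the longest chain is N2→N3→N4→N6 = 6+4+8+6 = 24, so the finish is 24 days.
The longest path through N8 is only 22 days, so N8 has float 2.
New critical path: N2→N3→N5→N8 = 6+4+8+8 = 26 ⇒ 26 days.
Change in finish: 26 − 24 = +2 days.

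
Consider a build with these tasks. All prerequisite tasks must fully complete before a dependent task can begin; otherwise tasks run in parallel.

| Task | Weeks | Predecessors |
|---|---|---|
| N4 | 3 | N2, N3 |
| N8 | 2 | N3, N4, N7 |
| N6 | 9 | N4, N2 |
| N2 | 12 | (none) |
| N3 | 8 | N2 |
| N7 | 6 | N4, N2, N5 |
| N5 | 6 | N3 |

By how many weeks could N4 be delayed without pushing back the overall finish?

2

Critical path: N2→N3→N5→N7→N8 = 12+8+6+6+2 = 34, so the finish is 34 weeks.
Longest path through N4: 32 weeks (earliest finish 23, latest finish 25).
Float = 34 − 32 = 2.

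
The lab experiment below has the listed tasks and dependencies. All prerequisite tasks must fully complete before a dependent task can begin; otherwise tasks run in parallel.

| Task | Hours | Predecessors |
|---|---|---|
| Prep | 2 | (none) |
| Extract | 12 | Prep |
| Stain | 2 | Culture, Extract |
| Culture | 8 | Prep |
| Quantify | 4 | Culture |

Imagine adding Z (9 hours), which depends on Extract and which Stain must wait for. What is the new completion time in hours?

25

Originally the job takes 16 hours.
With Z inserted, Stain now waits for max(Culture, Extract, Z).
New critical path: Prep→Extract→Z→Stain = 2+12+9+2 = 25 ⇒ 25 hours.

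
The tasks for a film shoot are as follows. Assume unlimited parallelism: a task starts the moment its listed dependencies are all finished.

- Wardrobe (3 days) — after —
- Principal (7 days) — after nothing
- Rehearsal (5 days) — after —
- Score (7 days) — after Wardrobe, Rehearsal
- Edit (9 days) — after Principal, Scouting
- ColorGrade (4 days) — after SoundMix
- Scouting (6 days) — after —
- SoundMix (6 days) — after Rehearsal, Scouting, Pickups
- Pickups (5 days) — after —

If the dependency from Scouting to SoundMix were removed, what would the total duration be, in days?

With the dependency in place, Scouting→SoundMix→ColorGrade = 6+6+4 = 16 sets the finish at 16 days.
Without Scouting→SoundMix, SoundMix's earliest start moves from 6 to 5.
The longest chain is now Principal→Edit = 7+9 = 16, so the project takes 16 days.

16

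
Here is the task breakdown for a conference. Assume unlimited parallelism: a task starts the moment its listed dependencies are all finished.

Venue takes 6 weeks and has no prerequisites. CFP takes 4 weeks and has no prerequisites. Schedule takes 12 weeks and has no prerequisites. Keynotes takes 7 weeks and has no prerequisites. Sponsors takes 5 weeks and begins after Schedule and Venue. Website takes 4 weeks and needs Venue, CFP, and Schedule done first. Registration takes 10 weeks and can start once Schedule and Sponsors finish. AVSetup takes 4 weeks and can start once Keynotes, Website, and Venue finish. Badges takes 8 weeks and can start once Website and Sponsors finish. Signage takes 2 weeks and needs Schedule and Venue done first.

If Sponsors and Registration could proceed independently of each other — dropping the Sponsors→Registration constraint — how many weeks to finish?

25

Original critical path: Schedule→Sponsors→Registration = 12+5+10 = 27 ⇒ 27 weeks.
Without Sponsors→Registration, Registration's earliest start moves from 17 to 12.
The longest chain is now Schedule→Sponsors→Badges = 12+5+8 = 25, so the project takes 25 weeks.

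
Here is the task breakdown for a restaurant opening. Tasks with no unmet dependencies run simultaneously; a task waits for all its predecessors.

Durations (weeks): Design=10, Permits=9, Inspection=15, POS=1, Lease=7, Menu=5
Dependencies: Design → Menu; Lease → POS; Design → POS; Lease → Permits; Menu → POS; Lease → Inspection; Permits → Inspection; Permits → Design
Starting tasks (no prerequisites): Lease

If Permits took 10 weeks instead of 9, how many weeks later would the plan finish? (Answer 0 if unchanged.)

1

The binding path is Lease→Permits→Design→Menu→POS = 7+9+10+5+1 = 32; finish at 32 weeks.
Permits is on the critical path; changing it to 10 makes that path 33 weeks.
That remains the longest chain; total 33 weeks.
Change in finish: 33 − 32 = +1 weeks.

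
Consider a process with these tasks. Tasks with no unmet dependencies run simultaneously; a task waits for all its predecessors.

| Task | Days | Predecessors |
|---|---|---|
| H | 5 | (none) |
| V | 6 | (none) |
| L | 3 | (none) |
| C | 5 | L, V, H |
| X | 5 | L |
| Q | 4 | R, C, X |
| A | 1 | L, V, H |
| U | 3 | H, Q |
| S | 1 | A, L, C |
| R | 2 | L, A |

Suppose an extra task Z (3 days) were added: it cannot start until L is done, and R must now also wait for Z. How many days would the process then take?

18

Originally the process takes 18 days.
With Z inserted, R now waits for max(L, A, Z).
New critical path: V→C→Q→U = 6+5+4+3 = 18 ⇒ 18 days.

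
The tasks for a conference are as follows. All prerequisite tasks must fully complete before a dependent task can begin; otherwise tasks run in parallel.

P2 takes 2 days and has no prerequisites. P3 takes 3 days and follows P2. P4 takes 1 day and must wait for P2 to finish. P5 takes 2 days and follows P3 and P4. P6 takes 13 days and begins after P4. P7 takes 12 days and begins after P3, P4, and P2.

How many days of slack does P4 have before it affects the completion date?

1

The longest chain is P2→P3→P7 = 2+3+12 = 17; overall finish 17 days.
Longest path through P4: 16 days (earliest finish 3, latest finish 4).
So P4 can slip 4 − 3 = 1 day.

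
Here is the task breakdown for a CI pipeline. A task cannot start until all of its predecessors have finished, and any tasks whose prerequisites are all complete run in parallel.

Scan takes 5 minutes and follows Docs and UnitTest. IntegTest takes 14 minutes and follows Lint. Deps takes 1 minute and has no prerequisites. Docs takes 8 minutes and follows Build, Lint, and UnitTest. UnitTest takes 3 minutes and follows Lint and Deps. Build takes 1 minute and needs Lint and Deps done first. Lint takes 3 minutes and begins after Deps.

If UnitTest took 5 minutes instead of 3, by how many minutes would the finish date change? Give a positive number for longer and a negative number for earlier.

Baseline: Deps→Lint→UnitTest→Docs→Scan = 1+3+3+8+5 = 20 → 20 minutes.
UnitTest is on the critical path; changing it to 5 makes that path 22 minutes.
The critical path is still Deps→Lint→UnitTest→Docs→Scan; finish is now 22 minutes.
Change in finish: 22 − 20 = +2 minutes.

2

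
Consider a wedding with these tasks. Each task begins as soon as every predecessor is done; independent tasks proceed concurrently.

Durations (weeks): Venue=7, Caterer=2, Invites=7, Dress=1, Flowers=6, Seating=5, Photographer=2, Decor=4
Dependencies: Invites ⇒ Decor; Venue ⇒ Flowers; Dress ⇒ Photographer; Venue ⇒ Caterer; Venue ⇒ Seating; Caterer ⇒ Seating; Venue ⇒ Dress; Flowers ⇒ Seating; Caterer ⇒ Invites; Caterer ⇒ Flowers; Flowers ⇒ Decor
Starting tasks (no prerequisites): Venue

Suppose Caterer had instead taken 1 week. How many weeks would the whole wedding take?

Actual critical path: Venue→Caterer→Invites→Decor = 7+2+7+4 = 20 ⇒ 20 weeks.
Caterer is on the critical path; changing it to 1 makes that path 19 weeks.
The critical path is still Venue→Caterer→Invites→Decor; finish is now 19 weeks.

19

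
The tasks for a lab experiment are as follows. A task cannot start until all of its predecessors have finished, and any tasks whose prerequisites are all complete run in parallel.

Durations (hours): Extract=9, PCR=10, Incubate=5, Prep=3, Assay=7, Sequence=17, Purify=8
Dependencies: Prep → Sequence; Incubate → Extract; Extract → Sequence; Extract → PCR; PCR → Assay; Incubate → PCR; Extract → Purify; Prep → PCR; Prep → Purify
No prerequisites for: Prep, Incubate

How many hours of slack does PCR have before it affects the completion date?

Critical path: Incubate→Extract→PCR→Assay = 5+9+10+7 = 31, so the finish is 31 hours.
The longest chain containing PCR totals 31 hours.
So PCR can slip 24 − 24 = 0 hours.

0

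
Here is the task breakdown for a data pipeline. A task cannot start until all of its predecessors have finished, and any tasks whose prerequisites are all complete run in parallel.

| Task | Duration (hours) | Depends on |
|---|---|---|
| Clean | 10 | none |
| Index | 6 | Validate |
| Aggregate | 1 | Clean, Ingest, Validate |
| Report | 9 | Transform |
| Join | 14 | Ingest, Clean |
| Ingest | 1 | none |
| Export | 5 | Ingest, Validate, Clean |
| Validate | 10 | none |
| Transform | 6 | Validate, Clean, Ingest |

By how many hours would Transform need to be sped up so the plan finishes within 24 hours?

Current finish: 25 hours; target: 24.
Transform is on every critical path, so each hour cut from Transform cuts the finish by one (this holds down to a finish of 24).
Need 25 − 24 = 1 hour off Transform → Transform becomes 5 hours, finish becomes 24.

1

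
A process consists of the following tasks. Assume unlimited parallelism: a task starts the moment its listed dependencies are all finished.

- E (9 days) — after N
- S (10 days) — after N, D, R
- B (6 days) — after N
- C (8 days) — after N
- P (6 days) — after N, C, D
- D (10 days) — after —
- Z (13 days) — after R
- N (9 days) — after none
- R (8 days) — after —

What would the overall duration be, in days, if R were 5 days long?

23

As given, the longest chain is N→C→P = 9+8+6 = 23, so the finish is 23 days.
R has 2 days of float (longest path through it is 21).
No other chain overtakes it, so the finish is 23 days.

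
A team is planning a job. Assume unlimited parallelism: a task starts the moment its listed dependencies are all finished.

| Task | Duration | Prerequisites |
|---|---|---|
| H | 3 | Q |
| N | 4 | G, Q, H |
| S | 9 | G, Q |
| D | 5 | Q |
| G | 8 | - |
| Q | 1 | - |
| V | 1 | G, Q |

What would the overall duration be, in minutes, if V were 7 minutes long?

Actual critical path: G→S = 8+9 = 17 ⇒ 17 minutes.
The longest path through V is only 9 minutes, so V has float 8.
That remains the longest chain; total 17 minutes.

17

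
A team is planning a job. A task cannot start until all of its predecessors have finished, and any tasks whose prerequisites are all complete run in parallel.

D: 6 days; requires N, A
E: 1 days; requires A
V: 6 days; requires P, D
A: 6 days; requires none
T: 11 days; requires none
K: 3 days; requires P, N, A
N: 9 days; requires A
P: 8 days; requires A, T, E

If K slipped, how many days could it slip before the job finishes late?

A→N→D→V = 6+9+6+6 = 27 sets the makespan at 27 days.
Longest path through K: 22 days (earliest finish 22, latest finish 27).
Slack of K = 24 − 19 = 5 days.

5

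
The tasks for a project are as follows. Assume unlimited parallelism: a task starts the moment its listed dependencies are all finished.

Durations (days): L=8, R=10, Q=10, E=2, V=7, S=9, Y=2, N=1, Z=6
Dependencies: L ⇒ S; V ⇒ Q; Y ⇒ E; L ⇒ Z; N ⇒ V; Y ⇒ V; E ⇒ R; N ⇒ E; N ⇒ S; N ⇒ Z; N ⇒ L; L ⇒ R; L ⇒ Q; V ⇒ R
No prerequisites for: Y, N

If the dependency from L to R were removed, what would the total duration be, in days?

With the dependency in place, Y→V→Q = 2+7+10 = 19 sets the finish at 19 days.
Dropping L→R doesn't change R's earliest start (9); another predecessor still binds.
New critical path: Y→V→Q = 2+7+10 = 19 ⇒ 19 days.

19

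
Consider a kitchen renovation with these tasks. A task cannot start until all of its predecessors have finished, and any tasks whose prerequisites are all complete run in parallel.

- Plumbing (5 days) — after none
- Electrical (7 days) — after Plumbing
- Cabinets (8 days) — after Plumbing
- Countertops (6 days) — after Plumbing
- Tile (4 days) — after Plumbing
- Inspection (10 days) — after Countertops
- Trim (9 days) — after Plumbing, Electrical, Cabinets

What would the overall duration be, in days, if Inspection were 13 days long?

24

Baseline: Plumbing→Cabinets→Trim = 5+8+9 = 22 → 22 days.
Inspection is off the critical path — its longest chain is 21 days, giving 1 of slack.
The binding chain switches to Plumbing→Countertops→Inspection = 5+6+13 = 24; finish 24 days.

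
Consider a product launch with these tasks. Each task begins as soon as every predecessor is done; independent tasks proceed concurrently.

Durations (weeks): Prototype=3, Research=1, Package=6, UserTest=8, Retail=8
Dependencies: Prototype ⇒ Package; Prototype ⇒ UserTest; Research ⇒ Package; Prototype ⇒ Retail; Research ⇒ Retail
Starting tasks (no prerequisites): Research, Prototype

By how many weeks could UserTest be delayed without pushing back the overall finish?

Critical path: Prototype→UserTest = 3+8 = 11, so the finish is 11 weeks.
The longest chain containing UserTest totals 11 weeks.
Float = 11 − 11 = 0.

0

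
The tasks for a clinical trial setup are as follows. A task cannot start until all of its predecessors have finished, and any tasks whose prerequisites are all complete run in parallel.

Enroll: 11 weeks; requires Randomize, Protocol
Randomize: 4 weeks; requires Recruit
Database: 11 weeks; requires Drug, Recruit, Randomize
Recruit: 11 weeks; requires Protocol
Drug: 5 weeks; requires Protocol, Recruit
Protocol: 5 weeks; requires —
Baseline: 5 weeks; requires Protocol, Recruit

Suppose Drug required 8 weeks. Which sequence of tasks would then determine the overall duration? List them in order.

As given, the longest chain is Protocol→Recruit→Drug→Database = 5+11+5+11 = 32, so the finish is 32 weeks.
Drug is on the critical path; changing it to 8 makes that path 35 weeks.
That remains the longest chain; total 35 weeks.

Protocol, Recruit, Drug, Database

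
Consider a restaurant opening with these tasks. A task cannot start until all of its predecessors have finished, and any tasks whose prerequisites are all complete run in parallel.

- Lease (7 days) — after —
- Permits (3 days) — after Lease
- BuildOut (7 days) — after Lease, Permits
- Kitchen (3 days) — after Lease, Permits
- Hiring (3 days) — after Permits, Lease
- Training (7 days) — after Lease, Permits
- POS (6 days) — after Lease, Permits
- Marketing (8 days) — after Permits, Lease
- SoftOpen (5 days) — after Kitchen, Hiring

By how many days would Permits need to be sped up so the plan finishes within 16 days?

2

Current finish: 18 days; target: 16.
Permits is on every critical path, so each day cut from Permits cuts the finish by one (this holds down to a finish of 16).
Need 18 − 16 = 2 days off Permits → Permits becomes 1 day, finish becomes 16.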